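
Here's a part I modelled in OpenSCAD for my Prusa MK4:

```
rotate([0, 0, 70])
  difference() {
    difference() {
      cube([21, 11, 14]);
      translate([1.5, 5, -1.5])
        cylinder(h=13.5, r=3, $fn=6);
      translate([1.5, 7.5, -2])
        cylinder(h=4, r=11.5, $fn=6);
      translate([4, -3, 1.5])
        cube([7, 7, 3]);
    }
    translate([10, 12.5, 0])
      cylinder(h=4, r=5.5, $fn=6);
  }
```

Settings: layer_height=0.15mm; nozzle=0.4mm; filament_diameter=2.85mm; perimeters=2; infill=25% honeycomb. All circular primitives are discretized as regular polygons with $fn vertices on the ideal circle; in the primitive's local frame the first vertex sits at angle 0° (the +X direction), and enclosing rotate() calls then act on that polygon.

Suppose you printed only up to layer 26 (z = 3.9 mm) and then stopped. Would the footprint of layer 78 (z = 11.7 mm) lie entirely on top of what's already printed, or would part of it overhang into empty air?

part overhangs

Compare the two slices. At z = 3.9: the 21×11 cube contributes its full rectangle (area 231.00 mm²); the r=3 cylinder at (1.5, 5) contributes a regular 6-gon of circumradius 3 (area = (6/2)·3.000²·sin(360°/6) = 23.38 mm²); the cylinder at (1.5, 7.5) does not reach this height (z outside [-2, 2]); the cube at (4, -3) is present — its section is the full 7×7 rectangle (area 49.00 mm²); After the difference (first − rest): starting from the 21×11 cube (231.00 mm²), the r=3 cylinder at (1.5, 5) partially overlaps it — only the 19.49 mm² overlap (of its 23.38 mm²) is removed, clipping the outline; the 7×7 cube at (4, -3) partially overlaps it — only the 28.00 mm² overlap (of its 49.00 mm²) is removed, clipping the outline — area = 183.51 mm²; the cylinder at (10, 12.5): section is a regular 6-gon, circumradius r=5.5 (area = (6/2)·5.500²·sin(360°/6) = 78.59 mm²); Taking the first minus the rest: starting from that combined region (183.51 mm²), the r=5.5 cylinder at (10, 12.5) partially overlaps it — only the 24.09 mm² overlap (of its 78.59 mm²) is removed, clipping the outline — area = 159.42 mm²; (whole slice rotated 70° about Z — lengths, areas and connectivity unchanged). At z = 11.7: the 21×11 cube contributes its full rectangle (area 231.00 mm²); the r=3 cylinder at (1.5, 5) gives a regular 6-gon of circumradius 3 (constant along its height) (area = (6/2)·3.000²·sin(360°/6) = 23.38 mm²); the cylinder at (1.5, 7.5) is not intersected at this z (z outside [-2, 2]); the cube at (4, -3) does not reach this height (z outside [1.5, 4.5]); Subtracting the remaining from the first: starting from the 21×11 cube (231.00 mm²), the r=3 cylinder at (1.5, 5) partially overlaps it — only the 19.49 mm² overlap (of its 23.38 mm²) is removed, clipping the outline — area = 211.51 mm²; the cylinder at (10, 12.5) is not intersected at this z (z outside [0, 4]); Taking the first minus the rest: none of the subtracted shapes is present at this height, so the result so far is unchanged — area = 211.51 mm²; (rotated 70° about Z; rotation is an isometry so areas/perimeters/island counts are preserved). Checking containment: at z = 11.7 the cross-section extends beyond the z = 3.9 cross-section by about 52.09 mm².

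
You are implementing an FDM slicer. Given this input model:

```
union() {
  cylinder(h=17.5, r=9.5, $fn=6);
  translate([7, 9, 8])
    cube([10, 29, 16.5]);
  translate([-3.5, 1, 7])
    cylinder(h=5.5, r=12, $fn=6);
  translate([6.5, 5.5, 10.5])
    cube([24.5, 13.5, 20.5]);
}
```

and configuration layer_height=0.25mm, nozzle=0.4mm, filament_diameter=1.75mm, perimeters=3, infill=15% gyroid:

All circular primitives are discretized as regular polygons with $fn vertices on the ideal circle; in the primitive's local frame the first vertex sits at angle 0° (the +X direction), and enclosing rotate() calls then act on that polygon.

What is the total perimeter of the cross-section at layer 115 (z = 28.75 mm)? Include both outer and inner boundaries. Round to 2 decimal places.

76.00 mm

At z = 28.75 mm: the cylinder is not intersected at this z (z outside [0, 17.5]); the cube at (7, 9) does not reach this height (z outside [8, 24.5]); the cylinder at (-3.5, 1) does not reach this height (z outside [7, 12.5]); the 24.5×13.5 cube at (6.5, 5.5) contributes its full rectangle (perimeter 76.00 mm); Merging all regions: only the 24.5×13.5 cube at (6.5, 5.5) is present, so the union is just that shape — boundary = 76.00 mm. Overall, the cross-section is a single solid region. Total boundary length (outer) = 76.00 mm.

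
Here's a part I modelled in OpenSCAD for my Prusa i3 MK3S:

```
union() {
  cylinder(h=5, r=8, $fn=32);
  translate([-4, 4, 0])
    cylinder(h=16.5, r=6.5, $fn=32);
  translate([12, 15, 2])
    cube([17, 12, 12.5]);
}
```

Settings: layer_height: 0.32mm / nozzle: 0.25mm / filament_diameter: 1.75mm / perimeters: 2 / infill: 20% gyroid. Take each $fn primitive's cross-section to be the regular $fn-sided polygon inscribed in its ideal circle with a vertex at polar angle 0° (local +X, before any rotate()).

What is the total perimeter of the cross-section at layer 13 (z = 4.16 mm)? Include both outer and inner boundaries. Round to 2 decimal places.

115.50 mm

At z = 4.16 mm: the r=8 cylinder contributes a regular 32-gon of circumradius 8 (perimeter = 2·32·8.000·sin(180°/32) = 50.18 mm); the cylinder at (-4, 4): section is a regular 32-gon, circumradius r=6.5 (perimeter = 2·32·6.500·sin(180°/32) = 40.78 mm); the 17×12 cube at (12, 15) contributes its full rectangle (perimeter 58.00 mm); Merging all regions: the regions partially overlap (shared area 83.11 mm²), so the edge portions inside another operand are dropped and the merged outline is re-measured after clipping — boundary = 115.50 mm. Overall, the cross-section has 2 separate islands. Total boundary length (outer) = 115.50 mm.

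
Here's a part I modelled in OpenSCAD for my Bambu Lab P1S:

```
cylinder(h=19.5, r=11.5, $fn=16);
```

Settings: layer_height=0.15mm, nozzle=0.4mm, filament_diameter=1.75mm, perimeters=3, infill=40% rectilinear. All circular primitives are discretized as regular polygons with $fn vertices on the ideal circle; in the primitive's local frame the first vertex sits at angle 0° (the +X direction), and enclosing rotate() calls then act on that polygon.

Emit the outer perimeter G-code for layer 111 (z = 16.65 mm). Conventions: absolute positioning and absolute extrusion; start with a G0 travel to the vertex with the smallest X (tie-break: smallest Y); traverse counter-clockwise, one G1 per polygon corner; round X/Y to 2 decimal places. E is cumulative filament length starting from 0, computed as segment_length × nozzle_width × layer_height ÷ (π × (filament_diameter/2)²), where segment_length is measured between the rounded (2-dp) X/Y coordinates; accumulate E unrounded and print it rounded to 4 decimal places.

At z = 16.65 mm: the r=11.5 cylinder gives a regular 16-gon of circumradius 11.5 (constant along its height). The outline is a single polygon with 16 vertices. Extrusion per mm of travel: 0.4 × 0.15 / (π × 0.875²) = 0.024945. Accumulating E over each segment gives final E = 1.7904.

G0 X-11.50 Y0.00 Z16.65
G1 X-10.62 Y-4.40 E0.1119
G1 X-8.13 Y-8.13 E0.2238
G1 X-4.40 Y-10.62 E0.3357
G1 X0.00 Y-11.50 E0.4476
G1 X4.40 Y-10.62 E0.5595
G1 X8.13 Y-8.13 E0.6714
G1 X10.62 Y-4.40 E0.7833
G1 X11.50 Y0.00 E0.8952
G1 X10.62 Y4.40 E1.0072
G1 X8.13 Y8.13 E1.1190
G1 X4.40 Y10.62 E1.2309
G1 X0.00 Y11.50 E1.3428
G1 X-4.40 Y10.62 E1.4548
G1 X-8.13 Y8.13 E1.5666
G1 X-10.62 Y4.40 E1.6785
G1 X-11.50 Y0.00 E1.7904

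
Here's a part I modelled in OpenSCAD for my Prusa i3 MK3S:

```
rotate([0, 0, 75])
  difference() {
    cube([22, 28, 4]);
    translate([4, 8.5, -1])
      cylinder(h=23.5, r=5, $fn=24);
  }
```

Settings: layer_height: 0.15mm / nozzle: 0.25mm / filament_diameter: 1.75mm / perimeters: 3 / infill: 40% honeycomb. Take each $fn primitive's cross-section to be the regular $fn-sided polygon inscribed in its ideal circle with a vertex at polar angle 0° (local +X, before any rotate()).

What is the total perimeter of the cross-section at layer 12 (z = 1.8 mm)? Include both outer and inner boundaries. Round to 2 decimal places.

At z = 1.8 mm: the 22×28 cube contributes its full rectangle (perimeter 100.00 mm); the r=5 cylinder at (4, 8.5) contributes a regular 24-gon of circumradius 5 (perimeter = 2·24·5.000·sin(180°/24) = 31.33 mm); Subtracting the remaining from the first: starting from the 22×28 cube, the r=5 cylinder at (4, 8.5) partially overlaps it — only the 73.74 mm² overlap (of its 77.65 mm²) is removed, clipping the outline — boundary = 119.16 mm; (whole slice rotated 75° about Z — lengths, areas and connectivity unchanged). Overall, the cross-section is a single solid region. Total boundary length (outer) = 119.16 mm.

119.16 mm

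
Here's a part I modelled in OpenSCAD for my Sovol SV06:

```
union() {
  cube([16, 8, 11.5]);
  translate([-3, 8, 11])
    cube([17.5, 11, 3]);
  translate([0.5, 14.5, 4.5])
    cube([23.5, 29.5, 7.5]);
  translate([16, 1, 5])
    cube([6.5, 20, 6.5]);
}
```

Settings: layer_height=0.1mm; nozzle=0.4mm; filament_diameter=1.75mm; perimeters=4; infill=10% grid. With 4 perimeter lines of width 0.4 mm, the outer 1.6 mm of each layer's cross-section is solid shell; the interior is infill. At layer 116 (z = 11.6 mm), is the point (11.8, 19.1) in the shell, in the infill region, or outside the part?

At z = 11.6 mm: the cube is not intersected at this z (z outside [0, 11.5]); the cube at (-3, 8) is present — its section is the full 17.5×11 rectangle; the cube at (0.5, 14.5) is present — its section is the full 23.5×29.5 rectangle; the cube at (16, 1) is absent (z outside [5, 11.5]); Merging all regions: the regions partially overlap (shared area 63.00 mm²), so overlapping operands fuse into one piece — 1 connected region. Overall, the cross-section is a single solid region. The nearest boundary edge runs (24.00, 14.50)→(14.50, 14.50); distance from the point to it = 5.33 mm. The point is inside the cross-section and 5.33 mm from the nearest boundary — more than the 1.6 mm shell width (4 × 0.4), so it's in the infill interior.

infill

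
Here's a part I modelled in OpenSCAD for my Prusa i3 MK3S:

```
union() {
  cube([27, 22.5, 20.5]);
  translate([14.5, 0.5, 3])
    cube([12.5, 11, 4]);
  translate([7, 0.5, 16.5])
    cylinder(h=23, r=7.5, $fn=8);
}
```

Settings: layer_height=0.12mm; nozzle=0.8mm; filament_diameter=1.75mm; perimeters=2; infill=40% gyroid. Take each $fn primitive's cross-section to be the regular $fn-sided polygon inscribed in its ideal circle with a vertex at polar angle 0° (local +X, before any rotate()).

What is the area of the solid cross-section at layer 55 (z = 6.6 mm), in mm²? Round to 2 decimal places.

607.50 mm²

At z = 6.6 mm: the 27×22.5 cube contributes its full rectangle (area 607.50 mm²); the cube at (14.5, 0.5) (footprint 12.5×11) is included at this height (area 137.50 mm²); the cylinder at (7, 0.5) is not intersected at this z (z outside [16.5, 39.5]); Merging all regions: the 12.5×11 cube at (14.5, 0.5) lies entirely inside the 27×22.5 cube, so the union is just the 27×22.5 cube — area = 607.50 mm². Overall, the cross-section is a single solid region. Net area = 607.50 mm².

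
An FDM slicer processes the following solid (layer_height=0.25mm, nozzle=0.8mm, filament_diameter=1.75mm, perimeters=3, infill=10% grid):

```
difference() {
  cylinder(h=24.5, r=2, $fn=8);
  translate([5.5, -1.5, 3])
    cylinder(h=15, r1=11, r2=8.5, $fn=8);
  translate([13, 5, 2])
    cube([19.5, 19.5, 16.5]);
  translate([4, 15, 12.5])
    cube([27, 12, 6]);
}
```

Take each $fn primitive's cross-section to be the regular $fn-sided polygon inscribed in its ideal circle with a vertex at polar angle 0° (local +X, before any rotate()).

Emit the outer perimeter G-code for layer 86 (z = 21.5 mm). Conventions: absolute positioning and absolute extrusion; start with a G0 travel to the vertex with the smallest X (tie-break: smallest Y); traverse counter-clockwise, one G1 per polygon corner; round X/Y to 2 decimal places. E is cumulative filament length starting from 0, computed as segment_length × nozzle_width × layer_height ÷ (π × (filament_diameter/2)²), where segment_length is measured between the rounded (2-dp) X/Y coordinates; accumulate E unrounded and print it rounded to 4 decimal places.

G0 X-2.00 Y0.00 Z21.50
G1 X-1.41 Y-1.41 E0.1271
G1 X0.00 Y-2.00 E0.2542
G1 X1.41 Y-1.41 E0.3813
G1 X2.00 Y0.00 E0.5084
G1 X1.41 Y1.41 E0.6355
G1 X0.00 Y2.00 E0.7626
G1 X-1.41 Y1.41 E0.8896
G1 X-2.00 Y0.00 E1.0167

At z = 21.5 mm: the r=2 cylinder gives a regular 8-gon of circumradius 2 (constant along its height); the cone at (5.5, -1.5) is not intersected at this z (z outside [3, 18]); the cube at (13, 5) is not intersected at this z (z outside [2, 18.5]); the cube at (4, 15) is not intersected at this z (z outside [12.5, 18.5]); Taking the first minus the rest: none of the subtracted shapes is present at this height, so the r=2 cylinder is unchanged — 1 connected region. The outline is a single polygon with 8 vertices. Extrusion per mm of travel: 0.8 × 0.25 / (π × 0.875²) = 0.083150. Accumulating E over each segment gives final E = 1.0167.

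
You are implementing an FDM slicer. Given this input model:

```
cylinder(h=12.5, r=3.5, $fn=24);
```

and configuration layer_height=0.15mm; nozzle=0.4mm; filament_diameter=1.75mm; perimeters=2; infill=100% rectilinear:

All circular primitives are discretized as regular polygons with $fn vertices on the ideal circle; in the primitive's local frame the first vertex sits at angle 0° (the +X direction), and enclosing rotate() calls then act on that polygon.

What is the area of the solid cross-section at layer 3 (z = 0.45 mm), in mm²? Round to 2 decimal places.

38.05 mm²

At z = 0.45 mm: the r=3.5 cylinder gives a regular 24-gon of circumradius 3.5 (constant along its height) (area = (24/2)·3.500²·sin(360°/24) = 38.05 mm²). Overall, the cross-section is a single solid region. Net area = 38.05 mm².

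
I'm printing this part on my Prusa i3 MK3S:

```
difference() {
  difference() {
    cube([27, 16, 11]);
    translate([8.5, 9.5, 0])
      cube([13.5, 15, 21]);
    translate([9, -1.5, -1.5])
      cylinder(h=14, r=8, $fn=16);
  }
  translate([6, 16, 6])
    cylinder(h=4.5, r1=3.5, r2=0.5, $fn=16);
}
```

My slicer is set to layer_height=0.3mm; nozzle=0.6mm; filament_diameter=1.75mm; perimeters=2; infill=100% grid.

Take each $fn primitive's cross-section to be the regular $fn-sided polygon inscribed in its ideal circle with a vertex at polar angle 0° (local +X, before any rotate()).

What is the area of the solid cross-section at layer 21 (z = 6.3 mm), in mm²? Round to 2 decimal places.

At z = 6.3 mm: the cube (footprint 27×16) is included at this height (area 432.00 mm²); the cube at (8.5, 9.5) is present — its section is the full 13.5×15 rectangle (area 202.50 mm²); the cylinder at (9, -1.5): section is a regular 16-gon, circumradius r=8 (area = (16/2)·8.000²·sin(360°/16) = 195.93 mm²); After the difference (first − rest): starting from the 27×16 cube (432.00 mm²), the 13.5×15 cube at (8.5, 9.5) partially overlaps it — only the 87.75 mm² overlap (of its 202.50 mm²) is removed, clipping the outline; the r=8 cylinder at (9, -1.5) partially overlaps it — only the 74.41 mm² overlap (of its 195.93 mm²) is removed, clipping the outline — area = 269.84 mm²; the cone at (6, 16) (r1=3.5→r2=0.5) has section circumradius 3.300 here — a regular 16-gon (area = (16/2)·3.300²·sin(360°/16) = 33.34 mm²); Taking the first minus the rest: starting from that combined region (269.84 mm²), the cone at (6, 16) partially overlaps it — only the 15.59 mm² overlap (of its 33.34 mm²) is removed, clipping the outline — area = 254.24 mm². Overall, the cross-section is a single solid region. Net area = 254.24 mm².

254.24 mm²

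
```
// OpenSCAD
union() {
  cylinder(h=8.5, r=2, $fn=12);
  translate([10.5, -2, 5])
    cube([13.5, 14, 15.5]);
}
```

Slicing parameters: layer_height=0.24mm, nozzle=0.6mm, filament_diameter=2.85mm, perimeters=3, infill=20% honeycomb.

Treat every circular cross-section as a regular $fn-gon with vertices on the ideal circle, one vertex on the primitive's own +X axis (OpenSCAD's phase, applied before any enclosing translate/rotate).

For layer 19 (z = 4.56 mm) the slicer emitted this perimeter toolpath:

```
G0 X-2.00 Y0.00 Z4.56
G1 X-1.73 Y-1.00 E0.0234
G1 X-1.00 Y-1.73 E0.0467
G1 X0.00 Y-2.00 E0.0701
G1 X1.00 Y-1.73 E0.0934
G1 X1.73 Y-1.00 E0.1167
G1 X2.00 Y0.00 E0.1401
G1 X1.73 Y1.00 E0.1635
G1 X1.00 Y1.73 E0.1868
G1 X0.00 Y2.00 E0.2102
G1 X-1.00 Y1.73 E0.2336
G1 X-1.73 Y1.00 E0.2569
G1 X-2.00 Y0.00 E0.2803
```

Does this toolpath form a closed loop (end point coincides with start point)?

yes

Start point (G0): (-2.00, 0.00). End point (last G1): the path returns to the start — closed.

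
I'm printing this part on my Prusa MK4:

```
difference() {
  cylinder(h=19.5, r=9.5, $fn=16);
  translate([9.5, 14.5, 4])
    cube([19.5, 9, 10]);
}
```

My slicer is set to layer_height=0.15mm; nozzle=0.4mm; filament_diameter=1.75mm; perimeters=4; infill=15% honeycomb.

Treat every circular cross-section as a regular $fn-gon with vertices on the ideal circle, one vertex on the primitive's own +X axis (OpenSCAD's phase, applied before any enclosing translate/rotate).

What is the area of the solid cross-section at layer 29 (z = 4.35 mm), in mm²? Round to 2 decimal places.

276.30 mm²

At z = 4.35 mm: the cylinder: section is a regular 16-gon, circumradius r=9.5 (area = (16/2)·9.500²·sin(360°/16) = 276.30 mm²); the cube at (9.5, 14.5) (footprint 19.5×9) is included at this height (area 175.50 mm²); After the difference (first − rest): starting from the r=9.5 cylinder (276.30 mm²), the 19.5×9 cube at (9.5, 14.5) misses the remaining region (no effect) — area = 276.30 mm². Overall, the cross-section is a single solid region. Net area = 276.30 mm².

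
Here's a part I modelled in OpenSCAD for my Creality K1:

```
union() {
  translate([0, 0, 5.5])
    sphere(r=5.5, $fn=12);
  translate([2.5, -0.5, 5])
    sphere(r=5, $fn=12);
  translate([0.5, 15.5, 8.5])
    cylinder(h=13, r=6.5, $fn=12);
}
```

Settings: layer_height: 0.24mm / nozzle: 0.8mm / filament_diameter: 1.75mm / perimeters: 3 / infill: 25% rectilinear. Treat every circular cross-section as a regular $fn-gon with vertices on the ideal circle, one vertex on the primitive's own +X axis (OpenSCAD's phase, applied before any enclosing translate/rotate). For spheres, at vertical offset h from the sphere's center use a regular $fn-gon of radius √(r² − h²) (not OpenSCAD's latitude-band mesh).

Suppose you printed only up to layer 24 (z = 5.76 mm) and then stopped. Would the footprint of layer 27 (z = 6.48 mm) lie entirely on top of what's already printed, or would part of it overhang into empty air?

entirely on top

Compare the two slices. At z = 5.76: the sphere: section is a regular 12-gon, circumradius = √(r²−h²) = √(5.5²−0.26²) = 5.494 (area = (12/2)·5.494²·sin(360°/12) = 90.55 mm²); the r=5 sphere at (2.5, -0.5) contributes a regular 12-gon of circumradius √(5²−0.76²) = 4.942 (area = (12/2)·4.942²·sin(360°/12) = 73.27 mm²); the cylinder at (0.5, 15.5) is not intersected at this z (z outside [8.5, 21.5]); Merging all regions: the regions partially overlap — summed areas 163.81 mm² minus the doubly-counted overlap 55.56 mm² gives 108.25 mm² — area = 108.25 mm². At z = 6.48: the sphere: section is a regular 12-gon, circumradius = √(r²−h²) = √(5.5²−0.98²) = 5.412 (area = (12/2)·5.412²·sin(360°/12) = 87.87 mm²); the r=5 sphere at (2.5, -0.5) contributes a regular 12-gon of circumradius √(5²−1.48²) = 4.776 (area = (12/2)·4.776²·sin(360°/12) = 68.43 mm²); the cylinder at (0.5, 15.5) does not reach this height (z outside [8.5, 21.5]); Taking the union: the regions partially overlap — summed areas 156.30 mm² minus the doubly-counted overlap 52.25 mm² gives 104.04 mm² — area = 104.04 mm². Checking containment: the cross-section at z = 6.48 is a subset of the cross-section at z = 5.76.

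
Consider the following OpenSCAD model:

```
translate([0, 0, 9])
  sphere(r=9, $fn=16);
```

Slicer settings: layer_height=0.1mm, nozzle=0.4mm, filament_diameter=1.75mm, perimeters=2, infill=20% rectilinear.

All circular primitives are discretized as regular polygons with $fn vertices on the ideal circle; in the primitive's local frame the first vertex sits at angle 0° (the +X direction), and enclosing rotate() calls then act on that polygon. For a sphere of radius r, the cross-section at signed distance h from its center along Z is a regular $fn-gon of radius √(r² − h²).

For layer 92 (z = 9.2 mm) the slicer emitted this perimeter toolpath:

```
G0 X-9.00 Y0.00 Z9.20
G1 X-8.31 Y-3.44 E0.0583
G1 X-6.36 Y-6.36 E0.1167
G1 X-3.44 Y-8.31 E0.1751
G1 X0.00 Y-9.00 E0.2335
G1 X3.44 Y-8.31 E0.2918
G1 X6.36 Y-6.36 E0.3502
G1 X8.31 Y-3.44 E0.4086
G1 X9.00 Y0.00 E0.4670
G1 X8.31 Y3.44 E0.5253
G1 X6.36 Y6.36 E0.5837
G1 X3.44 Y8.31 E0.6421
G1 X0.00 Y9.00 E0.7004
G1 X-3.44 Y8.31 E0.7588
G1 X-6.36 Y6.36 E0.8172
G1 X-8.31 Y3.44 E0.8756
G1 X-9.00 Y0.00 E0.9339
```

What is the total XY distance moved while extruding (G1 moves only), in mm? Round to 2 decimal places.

Sum the Euclidean lengths of each G1 segment: total = 56.16 mm.

56.16 mm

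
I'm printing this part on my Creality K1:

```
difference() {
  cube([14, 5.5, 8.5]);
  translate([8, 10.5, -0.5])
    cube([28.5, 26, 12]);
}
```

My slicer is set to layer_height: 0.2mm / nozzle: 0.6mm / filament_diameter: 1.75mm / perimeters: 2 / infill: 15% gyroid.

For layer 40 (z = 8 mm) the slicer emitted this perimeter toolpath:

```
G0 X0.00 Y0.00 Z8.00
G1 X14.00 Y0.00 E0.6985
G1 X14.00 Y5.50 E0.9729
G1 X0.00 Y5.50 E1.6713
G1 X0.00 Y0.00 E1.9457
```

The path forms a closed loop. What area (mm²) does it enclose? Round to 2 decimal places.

77.00 mm²

Apply the shoelace formula to the sequence of (X, Y) vertices; enclosed area = 77.00 mm².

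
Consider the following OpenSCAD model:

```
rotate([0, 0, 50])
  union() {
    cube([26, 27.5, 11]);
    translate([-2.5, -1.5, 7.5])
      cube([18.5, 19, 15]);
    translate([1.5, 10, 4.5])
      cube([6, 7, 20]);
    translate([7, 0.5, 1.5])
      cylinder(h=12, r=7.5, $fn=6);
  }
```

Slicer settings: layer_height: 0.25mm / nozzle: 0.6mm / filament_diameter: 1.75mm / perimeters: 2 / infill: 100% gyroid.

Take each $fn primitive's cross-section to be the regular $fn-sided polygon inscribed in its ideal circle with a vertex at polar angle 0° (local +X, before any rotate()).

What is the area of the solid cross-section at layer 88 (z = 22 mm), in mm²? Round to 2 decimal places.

At z = 22 mm: the cube does not reach this height (z outside [0, 11]); the cube at (-2.5, -1.5) (footprint 18.5×19) is included at this height (area 351.50 mm²); the 6×7 cube at (1.5, 10) contributes its full rectangle (area 42.00 mm²); the cylinder at (7, 0.5) is absent (z outside [1.5, 13.5]); Combining (union): the 6×7 cube at (1.5, 10) lies entirely inside the 18.5×19 cube at (-2.5, -1.5), so the union is just the 18.5×19 cube at (-2.5, -1.5) — area = 351.50 mm²; (whole slice rotated 50° about Z — lengths, areas and connectivity unchanged). Overall, the cross-section is a single solid region. Net area = 351.50 mm².

351.50 mm²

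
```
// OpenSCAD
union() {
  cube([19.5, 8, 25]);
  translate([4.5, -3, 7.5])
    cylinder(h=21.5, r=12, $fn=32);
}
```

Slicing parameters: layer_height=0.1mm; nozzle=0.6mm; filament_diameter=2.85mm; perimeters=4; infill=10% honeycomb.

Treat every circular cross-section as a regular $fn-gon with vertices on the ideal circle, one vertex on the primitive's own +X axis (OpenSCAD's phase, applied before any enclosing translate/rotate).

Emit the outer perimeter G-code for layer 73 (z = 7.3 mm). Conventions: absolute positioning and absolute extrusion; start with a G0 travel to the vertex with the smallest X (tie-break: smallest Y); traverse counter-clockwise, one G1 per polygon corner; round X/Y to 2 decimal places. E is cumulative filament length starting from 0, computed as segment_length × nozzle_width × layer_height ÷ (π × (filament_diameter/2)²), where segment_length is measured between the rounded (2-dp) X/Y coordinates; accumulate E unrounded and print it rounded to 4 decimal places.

At z = 7.3 mm: the cube (footprint 19.5×8) is included at this height; the cylinder at (4.5, -3) does not reach this height (z outside [7.5, 29]); Combining (union): only the 19.5×8 cube is present, so the union is just that shape — 1 connected region. The outline is a single polygon with 4 vertices. Extrusion per mm of travel: 0.6 × 0.1 / (π × 1.425²) = 0.009405. Accumulating E over each segment gives final E = 0.5173.

G0 X0.00 Y0.00 Z7.30
G1 X19.50 Y0.00 E0.1834
G1 X19.50 Y8.00 E0.2586
G1 X0.00 Y8.00 E0.4420
G1 X0.00 Y0.00 E0.5173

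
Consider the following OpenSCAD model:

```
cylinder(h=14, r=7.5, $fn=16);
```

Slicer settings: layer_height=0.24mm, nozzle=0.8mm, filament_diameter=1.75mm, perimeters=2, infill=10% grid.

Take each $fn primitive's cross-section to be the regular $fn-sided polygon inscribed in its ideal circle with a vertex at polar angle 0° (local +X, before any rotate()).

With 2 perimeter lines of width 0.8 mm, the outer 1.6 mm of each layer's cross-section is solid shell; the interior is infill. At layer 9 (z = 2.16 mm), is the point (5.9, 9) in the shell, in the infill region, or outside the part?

At z = 2.16 mm: the r=7.5 cylinder gives a regular 16-gon of circumradius 7.5 (constant along its height). Overall, the cross-section is a single solid region. The nearest boundary edge runs (5.30, 5.30)→(2.87, 6.93); distance from the point to it = 3.41 mm. The point is not inside any of the regions above, so it lies outside the cross-section (3.41 mm from the nearest boundary).

outside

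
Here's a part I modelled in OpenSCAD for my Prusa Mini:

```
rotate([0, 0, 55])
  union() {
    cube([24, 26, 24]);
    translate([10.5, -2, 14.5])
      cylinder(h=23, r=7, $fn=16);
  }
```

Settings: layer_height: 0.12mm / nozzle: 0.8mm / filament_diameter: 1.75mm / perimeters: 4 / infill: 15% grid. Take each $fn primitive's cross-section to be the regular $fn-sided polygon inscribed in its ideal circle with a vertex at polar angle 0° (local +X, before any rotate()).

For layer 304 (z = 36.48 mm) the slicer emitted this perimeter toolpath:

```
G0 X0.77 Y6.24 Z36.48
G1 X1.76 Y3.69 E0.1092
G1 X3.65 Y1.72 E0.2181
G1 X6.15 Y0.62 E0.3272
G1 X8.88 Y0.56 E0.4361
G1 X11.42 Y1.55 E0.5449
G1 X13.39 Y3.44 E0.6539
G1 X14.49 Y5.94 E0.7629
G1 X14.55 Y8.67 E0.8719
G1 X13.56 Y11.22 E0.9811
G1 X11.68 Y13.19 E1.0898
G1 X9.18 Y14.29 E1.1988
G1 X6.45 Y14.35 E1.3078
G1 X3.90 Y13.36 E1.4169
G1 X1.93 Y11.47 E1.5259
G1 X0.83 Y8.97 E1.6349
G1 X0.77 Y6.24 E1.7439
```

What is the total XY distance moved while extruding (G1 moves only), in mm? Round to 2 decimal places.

Sum the Euclidean lengths of each G1 segment: total = 43.69 mm.

43.69 mm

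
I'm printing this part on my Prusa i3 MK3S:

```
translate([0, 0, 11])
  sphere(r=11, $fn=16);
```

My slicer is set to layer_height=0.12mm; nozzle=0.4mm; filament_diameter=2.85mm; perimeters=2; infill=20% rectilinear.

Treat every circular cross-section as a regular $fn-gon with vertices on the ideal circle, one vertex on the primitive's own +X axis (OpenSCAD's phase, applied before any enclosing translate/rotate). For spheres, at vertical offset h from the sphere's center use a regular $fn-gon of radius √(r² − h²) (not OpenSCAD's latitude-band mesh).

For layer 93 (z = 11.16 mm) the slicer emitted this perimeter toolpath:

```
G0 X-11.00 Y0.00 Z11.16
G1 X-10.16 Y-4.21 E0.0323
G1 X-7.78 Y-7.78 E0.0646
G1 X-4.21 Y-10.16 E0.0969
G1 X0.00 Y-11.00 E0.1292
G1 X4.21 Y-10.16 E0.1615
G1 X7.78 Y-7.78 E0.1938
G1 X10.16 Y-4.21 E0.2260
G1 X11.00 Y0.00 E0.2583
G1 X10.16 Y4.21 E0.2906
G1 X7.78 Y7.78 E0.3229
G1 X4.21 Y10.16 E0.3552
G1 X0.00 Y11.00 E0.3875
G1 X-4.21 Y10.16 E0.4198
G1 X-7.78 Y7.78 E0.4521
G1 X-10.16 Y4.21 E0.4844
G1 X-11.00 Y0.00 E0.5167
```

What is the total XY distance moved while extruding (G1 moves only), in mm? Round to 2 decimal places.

68.67 mm

Sum the Euclidean lengths of each G1 segment: total = 68.67 mm.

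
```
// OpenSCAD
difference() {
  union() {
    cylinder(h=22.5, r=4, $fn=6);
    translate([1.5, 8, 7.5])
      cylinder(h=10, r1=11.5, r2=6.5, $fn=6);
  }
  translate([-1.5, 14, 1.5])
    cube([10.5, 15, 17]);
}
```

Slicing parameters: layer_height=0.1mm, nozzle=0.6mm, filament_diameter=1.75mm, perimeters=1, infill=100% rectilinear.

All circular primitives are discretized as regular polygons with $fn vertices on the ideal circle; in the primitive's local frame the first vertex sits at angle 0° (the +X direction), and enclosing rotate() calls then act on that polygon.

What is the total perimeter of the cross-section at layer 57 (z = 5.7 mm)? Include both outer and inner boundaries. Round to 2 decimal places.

24.00 mm

At z = 5.7 mm: the r=4 cylinder gives a regular 6-gon of circumradius 4 (constant along its height) (perimeter = 2·6·4.000·sin(180°/6) = 24.00 mm); the cone at (1.5, 8) is not intersected at this z (z outside [7.5, 17.5]); Taking the union: only the r=4 cylinder is present, so the union is just that shape — boundary = 24.00 mm; the cube at (-1.5, 14) is present — its section is the full 10.5×15 rectangle (perimeter 51.00 mm); Taking the first minus the rest: starting from the result so far, the 10.5×15 cube at (-1.5, 14) misses the remaining region (no effect) — boundary = 24.00 mm. Overall, the cross-section is a single solid region. Total boundary length (outer) = 24.00 mm.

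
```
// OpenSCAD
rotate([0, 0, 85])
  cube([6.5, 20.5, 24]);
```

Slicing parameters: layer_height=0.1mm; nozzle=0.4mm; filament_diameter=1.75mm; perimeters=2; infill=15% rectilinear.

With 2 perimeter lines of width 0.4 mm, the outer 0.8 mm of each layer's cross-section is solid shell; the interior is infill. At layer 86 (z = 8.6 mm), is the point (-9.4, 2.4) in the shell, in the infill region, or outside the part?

infill

At z = 8.6 mm: the 6.5×20.5 cube contributes its full rectangle; (rotated 85° about Z; rotation is an isometry so areas/perimeters/island counts are preserved). Overall, the cross-section is a single solid region. Undo the 85° rotation: the query point maps to (1.572, 9.573) in the un-rotated model frame. The nearest boundary edge runs (0.00, 20.50)→(0.00, 0.00); distance from the point to it = 1.57 mm. The point is inside the cross-section and 1.57 mm from the nearest boundary — more than the 0.8 mm shell width (2 × 0.4), so it's in the infill interior.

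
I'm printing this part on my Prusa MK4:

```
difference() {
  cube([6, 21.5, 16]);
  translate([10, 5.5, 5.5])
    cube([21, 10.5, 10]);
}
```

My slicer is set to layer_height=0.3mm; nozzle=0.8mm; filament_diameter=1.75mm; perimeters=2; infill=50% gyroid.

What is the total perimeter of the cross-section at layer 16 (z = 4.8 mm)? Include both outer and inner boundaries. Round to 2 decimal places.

At z = 4.8 mm: the 6×21.5 cube contributes its full rectangle (perimeter 55.00 mm); the cube at (10, 5.5) is absent (z outside [5.5, 15.5]); Subtracting the remaining from the first: none of the subtracted shapes is present at this height, so the 6×21.5 cube is unchanged — boundary = 55.00 mm. Overall, the cross-section is a single solid region. Total boundary length (outer) = 55.00 mm.

55.00 mm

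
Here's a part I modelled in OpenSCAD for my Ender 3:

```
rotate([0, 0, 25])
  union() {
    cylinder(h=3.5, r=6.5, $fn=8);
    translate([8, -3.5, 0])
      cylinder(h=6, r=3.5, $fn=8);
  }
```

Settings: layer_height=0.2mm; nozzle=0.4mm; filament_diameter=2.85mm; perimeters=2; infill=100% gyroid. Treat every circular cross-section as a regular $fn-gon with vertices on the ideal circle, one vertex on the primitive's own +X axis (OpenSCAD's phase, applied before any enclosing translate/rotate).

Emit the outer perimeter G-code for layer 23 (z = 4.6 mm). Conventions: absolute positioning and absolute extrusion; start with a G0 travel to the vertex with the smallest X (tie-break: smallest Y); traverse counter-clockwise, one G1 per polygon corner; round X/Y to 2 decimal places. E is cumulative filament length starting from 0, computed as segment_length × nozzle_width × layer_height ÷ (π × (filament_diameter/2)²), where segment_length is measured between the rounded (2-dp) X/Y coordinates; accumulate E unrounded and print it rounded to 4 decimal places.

G0 X5.44 Y1.41 Z4.60
G1 X5.56 Y-1.27 E0.0336
G1 X7.53 Y-3.08 E0.0672
G1 X10.21 Y-2.96 E0.1008
G1 X12.02 Y-0.99 E0.1344
G1 X11.90 Y1.69 E0.1680
G1 X9.93 Y3.50 E0.2016
G1 X7.25 Y3.38 E0.2352
G1 X5.44 Y1.41 E0.2688

At z = 4.6 mm: the cylinder is absent (z outside [0, 3.5]); the r=3.5 cylinder at (8, -3.5) contributes a regular 8-gon of circumradius 3.5; Merging all regions: only the r=3.5 cylinder at (8, -3.5) is present, so the union is just that shape — 1 connected region; (whole slice rotated 25° about Z — lengths, areas and connectivity unchanged). The outline is a single polygon with 8 vertices. Extrusion per mm of travel: 0.4 × 0.2 / (π × 1.425²) = 0.012540. Accumulating E over each segment gives final E = 0.2688.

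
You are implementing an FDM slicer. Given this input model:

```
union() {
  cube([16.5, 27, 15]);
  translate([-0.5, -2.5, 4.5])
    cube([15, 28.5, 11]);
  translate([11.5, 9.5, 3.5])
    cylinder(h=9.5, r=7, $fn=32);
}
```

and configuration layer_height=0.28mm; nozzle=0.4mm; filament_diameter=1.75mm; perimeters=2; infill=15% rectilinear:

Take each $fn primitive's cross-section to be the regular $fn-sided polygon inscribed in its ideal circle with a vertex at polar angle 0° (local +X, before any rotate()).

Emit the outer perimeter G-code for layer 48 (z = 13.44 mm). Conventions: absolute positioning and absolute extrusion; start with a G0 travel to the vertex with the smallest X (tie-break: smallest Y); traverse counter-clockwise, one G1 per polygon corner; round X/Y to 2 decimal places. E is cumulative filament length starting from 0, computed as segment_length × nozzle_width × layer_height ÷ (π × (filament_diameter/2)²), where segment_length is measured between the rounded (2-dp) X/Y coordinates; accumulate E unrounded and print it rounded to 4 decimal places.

G0 X-0.50 Y-2.50 Z13.44
G1 X14.50 Y-2.50 E0.6985
G1 X14.50 Y0.00 E0.8149
G1 X16.50 Y0.00 E0.9080
G1 X16.50 Y27.00 E2.1652
G1 X0.00 Y27.00 E2.9335
G1 X0.00 Y26.00 E2.9801
G1 X-0.50 Y26.00 E3.0034
G1 X-0.50 Y-2.50 E4.3305

At z = 13.44 mm: the 16.5×27 cube contributes its full rectangle; the 15×28.5 cube at (-0.5, -2.5) contributes its full rectangle; the cylinder at (11.5, 9.5) does not reach this height (z outside [3.5, 13]); Taking the union: the regions partially overlap (shared area 377.00 mm²), so overlapping operands fuse into one piece — 1 connected region. The outline is a single polygon with 8 vertices. Extrusion per mm of travel: 0.4 × 0.28 / (π × 0.875²) = 0.046564. Accumulating E over each segment gives final E = 4.3305.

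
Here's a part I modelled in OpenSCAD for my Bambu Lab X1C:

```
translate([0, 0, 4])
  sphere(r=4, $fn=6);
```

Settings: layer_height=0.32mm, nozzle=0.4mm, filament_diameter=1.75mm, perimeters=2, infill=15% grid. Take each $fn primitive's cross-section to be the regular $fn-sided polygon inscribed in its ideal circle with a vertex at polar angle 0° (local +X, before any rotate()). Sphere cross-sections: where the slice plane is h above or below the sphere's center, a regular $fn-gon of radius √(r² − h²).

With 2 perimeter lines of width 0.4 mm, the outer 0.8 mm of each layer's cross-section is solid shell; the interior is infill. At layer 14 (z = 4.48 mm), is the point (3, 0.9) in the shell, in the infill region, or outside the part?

shell

At z = 4.48 mm: the sphere: section is a regular 6-gon, circumradius = √(r²−h²) = √(4²−0.48²) = 3.971. Overall, the cross-section is a single solid region. The nearest boundary edge runs (3.97, 0.00)→(1.99, 3.44); distance from the point to it = 0.39 mm. The point is inside the cross-section, 0.39 mm from the nearest boundary — within the 0.8 mm shell band (2 × 0.4).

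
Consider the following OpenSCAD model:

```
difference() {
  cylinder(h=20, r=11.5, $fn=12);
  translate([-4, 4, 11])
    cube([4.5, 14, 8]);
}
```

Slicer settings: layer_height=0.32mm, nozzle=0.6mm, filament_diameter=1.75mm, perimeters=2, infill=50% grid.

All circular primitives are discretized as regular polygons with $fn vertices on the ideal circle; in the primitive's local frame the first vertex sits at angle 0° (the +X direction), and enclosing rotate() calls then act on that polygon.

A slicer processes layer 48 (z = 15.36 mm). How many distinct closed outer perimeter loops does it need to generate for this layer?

1

At z = 15.36 mm: the r=11.5 cylinder contributes a regular 12-gon of circumradius 11.5; the cube at (-4, 4) is present — its section is the full 4.5×14 rectangle; Taking the first minus the rest: starting from the r=11.5 cylinder, the 4.5×14 cube at (-4, 4) partially overlaps it — only the 31.57 mm² overlap (of its 63.00 mm²) is removed, clipping the outline — 1 connected region. The result has 1 disconnected region.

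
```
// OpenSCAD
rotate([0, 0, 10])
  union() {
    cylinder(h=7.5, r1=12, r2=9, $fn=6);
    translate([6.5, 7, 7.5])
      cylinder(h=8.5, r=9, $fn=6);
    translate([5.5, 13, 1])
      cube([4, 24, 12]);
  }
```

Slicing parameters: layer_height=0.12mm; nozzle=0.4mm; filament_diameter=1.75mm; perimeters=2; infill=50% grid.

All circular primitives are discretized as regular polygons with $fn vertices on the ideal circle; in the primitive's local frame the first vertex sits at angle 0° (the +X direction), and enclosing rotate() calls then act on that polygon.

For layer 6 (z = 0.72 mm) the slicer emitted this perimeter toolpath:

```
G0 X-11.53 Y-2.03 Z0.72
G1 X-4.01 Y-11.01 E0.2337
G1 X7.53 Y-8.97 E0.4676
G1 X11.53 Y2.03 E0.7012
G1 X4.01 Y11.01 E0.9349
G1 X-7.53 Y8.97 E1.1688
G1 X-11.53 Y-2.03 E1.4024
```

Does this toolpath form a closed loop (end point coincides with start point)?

yes

Start point (G0): (-11.53, -2.03). End point (last G1): the path returns to the start — closed.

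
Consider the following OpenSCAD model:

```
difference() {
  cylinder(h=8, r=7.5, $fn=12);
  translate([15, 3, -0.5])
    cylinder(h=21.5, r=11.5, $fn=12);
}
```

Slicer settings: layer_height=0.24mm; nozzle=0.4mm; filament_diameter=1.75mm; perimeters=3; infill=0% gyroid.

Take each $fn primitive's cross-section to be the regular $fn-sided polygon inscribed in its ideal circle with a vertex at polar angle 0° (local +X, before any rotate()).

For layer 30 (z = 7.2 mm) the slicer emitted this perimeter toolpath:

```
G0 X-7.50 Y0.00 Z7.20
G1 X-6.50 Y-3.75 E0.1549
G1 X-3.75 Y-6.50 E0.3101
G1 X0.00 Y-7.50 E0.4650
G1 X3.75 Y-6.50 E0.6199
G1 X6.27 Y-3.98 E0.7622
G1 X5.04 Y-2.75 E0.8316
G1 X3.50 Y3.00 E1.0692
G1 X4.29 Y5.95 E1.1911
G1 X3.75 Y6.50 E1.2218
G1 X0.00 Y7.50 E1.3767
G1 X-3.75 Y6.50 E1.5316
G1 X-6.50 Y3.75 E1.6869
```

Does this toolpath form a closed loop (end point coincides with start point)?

no

Start point (G0): (-7.50, 0.00). End point (last G1): the path does not return to the start — open.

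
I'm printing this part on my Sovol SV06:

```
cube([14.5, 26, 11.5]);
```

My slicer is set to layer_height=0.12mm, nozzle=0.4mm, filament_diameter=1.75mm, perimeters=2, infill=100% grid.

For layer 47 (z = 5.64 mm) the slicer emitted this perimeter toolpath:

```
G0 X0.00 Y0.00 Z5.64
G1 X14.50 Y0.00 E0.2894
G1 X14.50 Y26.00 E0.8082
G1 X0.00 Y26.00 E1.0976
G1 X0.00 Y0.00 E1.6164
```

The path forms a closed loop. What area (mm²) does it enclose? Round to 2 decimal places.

Apply the shoelace formula to the sequence of (X, Y) vertices; enclosed area = 377.00 mm².

377.00 mm²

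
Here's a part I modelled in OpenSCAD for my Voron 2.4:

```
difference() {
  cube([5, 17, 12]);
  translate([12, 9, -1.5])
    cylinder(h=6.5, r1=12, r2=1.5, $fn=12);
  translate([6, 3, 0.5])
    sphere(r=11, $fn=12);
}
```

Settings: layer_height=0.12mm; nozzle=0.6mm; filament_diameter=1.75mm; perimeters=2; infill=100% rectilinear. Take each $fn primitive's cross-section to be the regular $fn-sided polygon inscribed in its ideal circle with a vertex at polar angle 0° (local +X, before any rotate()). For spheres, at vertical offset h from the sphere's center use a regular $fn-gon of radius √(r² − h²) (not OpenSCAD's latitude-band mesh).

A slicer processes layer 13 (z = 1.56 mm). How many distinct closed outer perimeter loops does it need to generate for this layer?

At z = 1.56 mm: the cube is present — its section is the full 5×17 rectangle; the cone at (12, 9) contributes a regular 12-gon of circumradius 7.057 (interpolated between r1=12 and r2=1.5 at t=0.471); the sphere at (6, 3): section is a regular 12-gon, circumradius = √(r²−h²) = √(11²−1.06²) = 10.949; After the difference (first − rest): starting from the 5×17 cube, the cone at (12, 9) partially overlaps it — only the 0.01 mm² overlap (of its 149.40 mm²) is removed, clipping the outline; the r=11 sphere at (6, 3) partially overlaps it — only the 64.94 mm² overlap (of its 359.63 mm²) is removed, clipping the outline — 1 connected region. The result has 1 disconnected region.

1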